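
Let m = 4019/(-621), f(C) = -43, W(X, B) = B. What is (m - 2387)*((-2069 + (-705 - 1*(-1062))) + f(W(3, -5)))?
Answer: 96612490/23 ≈ 4.2005e+6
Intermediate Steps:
m = -4019/621 (m = 4019*(-1/621) = -4019/621 ≈ -6.4718)
(m - 2387)*((-2069 + (-705 - 1*(-1062))) + f(W(3, -5))) = (-4019/621 - 2387)*((-2069 + (-705 - 1*(-1062))) - 43) = -1486346*((-2069 + (-705 + 1062)) - 43)/621 = -1486346*((-2069 + 357) - 43)/621 = -1486346*(-1712 - 43)/621 = -1486346/621*(-1755) = 96612490/23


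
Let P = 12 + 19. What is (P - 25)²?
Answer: 36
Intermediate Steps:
P = 31
(P - 25)² = (31 - 25)² = 6² = 36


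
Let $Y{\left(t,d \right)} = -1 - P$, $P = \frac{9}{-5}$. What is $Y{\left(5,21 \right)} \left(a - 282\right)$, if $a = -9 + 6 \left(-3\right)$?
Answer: $- \frac{1236}{5} \approx -247.2$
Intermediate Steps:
$P = - \frac{9}{5}$ ($P = 9 \left(- \frac{1}{5}\right) = - \frac{9}{5} \approx -1.8$)
$Y{\left(t,d \right)} = \frac{4}{5}$ ($Y{\left(t,d \right)} = -1 - - \frac{9}{5} = -1 + \frac{9}{5} = \frac{4}{5}$)
$a = -27$ ($a = -9 - 18 = -27$)
$Y{\left(5,21 \right)} \left(a - 282\right) = \frac{4 \left(-27 - 282\right)}{5} = \frac{4}{5} \left(-309\right) = - \frac{1236}{5}$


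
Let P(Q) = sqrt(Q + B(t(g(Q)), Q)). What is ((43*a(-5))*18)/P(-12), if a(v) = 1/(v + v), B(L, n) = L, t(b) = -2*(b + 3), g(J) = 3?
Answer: 129*I*sqrt(6)/20 ≈ 15.799*I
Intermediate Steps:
t(b) = -6 - 2*b (t(b) = -2*(3 + b) = -6 - 2*b)
a(v) = 1/(2*v)
P(Q) = sqrt(-12 + Q) (P(Q) = sqrt(Q + (-6 - 2*3)) = sqrt(Q + (-6 - 6)) = sqrt(Q - 12) = sqrt(-12 + Q))
((43*a(-5))*18)/P(-12) = ((43*((1/2)/(-5)))*18)/(sqrt(-12 - 12)) = ((43*((1/2)*(-1/5)))*18)/(sqrt(-24)) = ((43*(-1/10))*18)/((2*I*sqrt(6))) = (-43/10*18)*(-I*sqrt(6)/12) = -(-129)*I*sqrt(6)/20 = 129*I*sqrt(6)/20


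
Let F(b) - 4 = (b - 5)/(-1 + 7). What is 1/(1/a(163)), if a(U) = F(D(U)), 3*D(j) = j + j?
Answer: 383/18 ≈ 21.278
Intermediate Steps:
D(j) = 2*j/3 (D(j) = (j + j)/3 = (2*j)/3 = 2*j/3)
F(b) = 19/6 + b/6 (F(b) = 4 + (b - 5)/(-1 + 7) = 4 + (-5 + b)/6 = 4 + (-5 + b)*(1/6) = 4 + (-5/6 + b/6) = 19/6 + b/6)
a(U) = 19/6 + U/9 (a(U) = 19/6 + (2*U/3)/6 = 19/6 + U/9)
1/(1/a(163)) = 1/(1/(19/6 + (1/9)*163)) = 1/(1/(19/6 + 163/9)) = 1/(1/(383/18)) = 1/(18/383) = 383/18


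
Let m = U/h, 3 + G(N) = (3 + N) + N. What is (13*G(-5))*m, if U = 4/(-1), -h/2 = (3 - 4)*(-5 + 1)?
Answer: -65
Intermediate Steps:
h = -8 (h = -2*(3 - 4)*(-5 + 1) = -(-2)*(-4) = -2*4 = -8)
U = -4 (U = 4*(-1) = -4)
G(N) = 2*N (G(N) = -3 + ((3 + N) + N) = -3 + (3 + 2*N) = 2*N)
m = 1/2 (m = -4/(-8) = -4*(-1/8) = 1/2 ≈ 0.50000)
(13*G(-5))*m = (13*(2*(-5)))*(1/2) = (13*(-10))*(1/2) = -130*1/2 = -65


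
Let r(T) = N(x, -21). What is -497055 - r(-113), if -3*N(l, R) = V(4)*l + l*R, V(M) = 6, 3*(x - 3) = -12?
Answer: -497050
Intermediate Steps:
x = -1 (x = 3 + (⅓)*(-12) = 3 - 4 = -1)
N(l, R) = -2*l - R*l/3 (N(l, R) = -(6*l + l*R)/3 = -(6*l + R*l)/3 = -2*l - R*l/3)
r(T) = -5 (r(T) = -⅓*(-1)*(6 - 21) = -⅓*(-1)*(-15) = -5)
-497055 - r(-113) = -497055 - 1*(-5) = -497055 + 5 = -497050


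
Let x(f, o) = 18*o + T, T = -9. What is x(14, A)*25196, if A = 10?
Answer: 4308516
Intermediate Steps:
x(f, o) = -9 + 18*o (x(f, o) = 18*o - 9 = -9 + 18*o)
x(14, A)*25196 = (-9 + 18*10)*25196 = (-9 + 180)*25196 = 171*25196 = 4308516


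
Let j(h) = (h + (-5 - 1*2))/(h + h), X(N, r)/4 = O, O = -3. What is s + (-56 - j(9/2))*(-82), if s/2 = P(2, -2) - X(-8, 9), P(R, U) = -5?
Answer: 41249/9 ≈ 4583.2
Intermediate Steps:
X(N, r) = -12 (X(N, r) = 4*(-3) = -12)
j(h) = (-7 + h)/(2*h) (j(h) = (h + (-5 - 2))/((2*h)) = (h - 7)*(1/(2*h)) = (-7 + h)*(1/(2*h)) = (-7 + h)/(2*h))
s = 14 (s = 2*(-5 - 1*(-12)) = 2*(-5 + 12) = 2*7 = 14)
s + (-56 - j(9/2))*(-82) = 14 + (-56 - (-7 + 9/2)/(2*(9/2)))*(-82) = 14 + (-56 - (-7 + 9*(1/2))/(2*(9*(1/2))))*(-82) = 14 + (-56 - (-7 + 9/2)/(2*9/2))*(-82) = 14 + (-56 - 2*(-5)/(2*9*2))*(-82) = 14 + (-56 - 1*(-5/18))*(-82) = 14 + (-56 + 5/18)*(-82) = 14 - 1003/18*(-82) = 14 + 41123/9 = 41249/9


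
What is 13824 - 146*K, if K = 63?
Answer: 4626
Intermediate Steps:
13824 - 146*K = 13824 - 146*63 = 13824 - 9198 = 4626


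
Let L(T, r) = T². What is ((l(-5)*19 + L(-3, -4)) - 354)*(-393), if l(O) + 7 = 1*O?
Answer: 225189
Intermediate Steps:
l(O) = -7 + O (l(O) = -7 + 1*O = -7 + O)
((l(-5)*19 + L(-3, -4)) - 354)*(-393) = (((-7 - 5)*19 + (-3)²) - 354)*(-393) = ((-12*19 + 9) - 354)*(-393) = ((-228 + 9) - 354)*(-393) = (-219 - 354)*(-393) = -573*(-393) = 225189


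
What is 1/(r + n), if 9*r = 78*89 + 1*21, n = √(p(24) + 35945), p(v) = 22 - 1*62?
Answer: 6963/5063896 - 9*√35905/5063896 ≈ 0.0010383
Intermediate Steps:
p(v) = -40 (p(v) = 22 - 62 = -40)
n = √35905 (n = √(-40 + 35945) = √35905 ≈ 189.49)
r = 2321/3 (r = (78*89 + 1*21)/9 = (6942 + 21)/9 = (⅑)*6963 = 2321/3 ≈ 773.67)
1/(r + n) = 1/(2321/3 + √35905)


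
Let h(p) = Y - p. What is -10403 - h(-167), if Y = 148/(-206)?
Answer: -1088636/103 ≈ -10569.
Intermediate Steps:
Y = -74/103 (Y = 148*(-1/206) = -74/103 ≈ -0.71845)
h(p) = -74/103 - p
-10403 - h(-167) = -10403 - (-74/103 - 1*(-167)) = -10403 - (-74/103 + 167) = -10403 - 1*17127/103 = -10403 - 17127/103 = -1088636/103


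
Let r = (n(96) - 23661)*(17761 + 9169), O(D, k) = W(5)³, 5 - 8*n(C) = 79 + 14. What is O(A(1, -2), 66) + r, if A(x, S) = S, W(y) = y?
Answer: -637486835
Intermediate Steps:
n(C) = -11 (n(C) = 5/8 - (79 + 14)/8 = 5/8 - ⅛*93 = 5/8 - 93/8 = -11)
O(D, k) = 125 (O(D, k) = 5³ = 125)
r = -637486960 (r = (-11 - 23661)*(17761 + 9169) = -23672*26930 = -637486960)
O(A(1, -2), 66) + r = 125 - 637486960 = -637486835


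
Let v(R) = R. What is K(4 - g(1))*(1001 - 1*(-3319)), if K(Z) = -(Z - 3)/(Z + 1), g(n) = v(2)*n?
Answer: 1440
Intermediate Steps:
g(n) = 2*n
K(Z) = -(-3 + Z)/(1 + Z)
K(4 - g(1))*(1001 - 1*(-3319)) = ((3 - (4 - 2))/(1 + (4 - 2)))*(1001 - 1*(-3319)) = ((3 - (4 - 1*2))/(1 + (4 - 1*2)))*(1001 + 3319) = ((3 - (4 - 2))/(1 + (4 - 2)))*4320 = ((3 - 1*2)/(1 + 2))*4320 = ((3 - 2)/3)*4320 = ((⅓)*1)*4320 = (⅓)*4320 = 1440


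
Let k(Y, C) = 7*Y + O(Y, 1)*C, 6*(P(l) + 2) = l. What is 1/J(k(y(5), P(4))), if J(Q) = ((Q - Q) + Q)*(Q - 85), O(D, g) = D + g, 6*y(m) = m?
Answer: -324/89609 ≈ -0.0036157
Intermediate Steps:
y(m) = m/6
P(l) = -2 + l/6
k(Y, C) = 7*Y + C*(1 + Y) (k(Y, C) = 7*Y + (Y + 1)*C = 7*Y + (1 + Y)*C = 7*Y + C*(1 + Y))
J(Q) = Q*(-85 + Q) (J(Q) = (0 + Q)*(-85 + Q) = Q*(-85 + Q))
1/J(k(y(5), P(4))) = 1/((7*((⅙)*5) + (-2 + (⅙)*4)*(1 + (⅙)*5))*(-85 + (7*((⅙)*5) + (-2 + (⅙)*4)*(1 + (⅙)*5)))) = 1/((7*(⅚) + (-2 + ⅔)*(1 + ⅚))*(-85 + (7*(⅚) + (-2 + ⅔)*(1 + ⅚)))) = 1/((35/6 - 4/3*11/6)*(-85 + (35/6 - 4/3*11/6))) = 1/((35/6 - 22/9)*(-85 + (35/6 - 22/9))) = 1/(61*(-85 + 61/18)/18) = 1/((61/18)*(-1469/18)) = 1/(-89609/324) = -324/89609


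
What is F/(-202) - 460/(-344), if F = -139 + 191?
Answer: 9379/8686 ≈ 1.0798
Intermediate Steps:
F = 52
F/(-202) - 460/(-344) = 52/(-202) - 460/(-344) = 52*(-1/202) - 460*(-1/344) = -26/101 + 115/86 = 9379/8686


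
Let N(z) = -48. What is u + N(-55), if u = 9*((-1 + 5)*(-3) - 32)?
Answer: -444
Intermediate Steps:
u = -396 (u = 9*(4*(-3) - 32) = 9*(-12 - 32) = 9*(-44) = -396)
u + N(-55) = -396 - 48 = -444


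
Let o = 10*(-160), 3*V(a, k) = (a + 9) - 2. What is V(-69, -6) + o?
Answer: -4862/3 ≈ -1620.7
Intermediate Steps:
V(a, k) = 7/3 + a/3 (V(a, k) = ((a + 9) - 2)/3 = ((9 + a) - 2)/3 = (7 + a)/3 = 7/3 + a/3)
o = -1600
V(-69, -6) + o = (7/3 + (⅓)*(-69)) - 1600 = (7/3 - 23) - 1600 = -62/3 - 1600 = -4862/3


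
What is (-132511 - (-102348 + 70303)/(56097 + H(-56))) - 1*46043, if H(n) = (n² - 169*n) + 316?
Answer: -12322515157/69013 ≈ -1.7855e+5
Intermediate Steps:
H(n) = 316 + n² - 169*n
(-132511 - (-102348 + 70303)/(56097 + H(-56))) - 1*46043 = (-132511 - (-102348 + 70303)/(56097 + (316 + (-56)² - 169*(-56)))) - 1*46043 = (-132511 - (-32045)/(56097 + (316 + 3136 + 9464))) - 46043 = (-132511 - (-32045)/(56097 + 12916)) - 46043 = (-132511 - (-32045)/69013) - 46043 = (-132511 - 1*(-32045/69013)) - 46043 = (-132511 + 32045/69013) - 46043 = -9144949598/69013 - 46043 = -12322515157/69013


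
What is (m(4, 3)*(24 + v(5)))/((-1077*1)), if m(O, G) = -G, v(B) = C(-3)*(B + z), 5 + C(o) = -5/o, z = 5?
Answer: -28/1077 ≈ -0.025998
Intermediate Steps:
C(o) = -5 - 5/o
v(B) = -50/3 - 10*B/3 (v(B) = (-5 - 5/(-3))*(B + 5) = (-5 - 5*(-1/3))*(5 + B) = (-5 + 5/3)*(5 + B) = -10*(5 + B)/3 = -50/3 - 10*B/3)
(m(4, 3)*(24 + v(5)))/((-1077*1)) = ((-1*3)*(24 + (-50/3 - 10/3*5)))/((-1077*1)) = -3*(24 + (-50/3 - 50/3))/(-1077) = -3*(24 - 100/3)*(-1/1077) = -3*(-28/3)*(-1/1077) = 28*(-1/1077) = -28/1077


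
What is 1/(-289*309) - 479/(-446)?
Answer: 42774733/39828246 ≈ 1.0740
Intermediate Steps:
1/(-289*309) - 479/(-446) = -1/289*1/309 - 479*(-1/446) = -1/89301 + 479/446 = 42774733/39828246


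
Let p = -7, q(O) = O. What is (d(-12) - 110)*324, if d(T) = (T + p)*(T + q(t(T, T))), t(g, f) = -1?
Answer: 44388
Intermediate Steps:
d(T) = (-1 + T)*(-7 + T) (d(T) = (T - 7)*(T - 1) = (-7 + T)*(-1 + T) = (-1 + T)*(-7 + T))
(d(-12) - 110)*324 = ((7 + (-12)**2 - 8*(-12)) - 110)*324 = ((7 + 144 + 96) - 110)*324 = (247 - 110)*324 = 137*324 = 44388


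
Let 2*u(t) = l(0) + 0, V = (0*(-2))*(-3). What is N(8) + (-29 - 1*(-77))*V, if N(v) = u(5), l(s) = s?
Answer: 0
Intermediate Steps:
V = 0 (V = 0*(-3) = 0)
u(t) = 0 (u(t) = (0 + 0)/2 = (1/2)*0 = 0)
N(v) = 0
N(8) + (-29 - 1*(-77))*V = 0 + (-29 - 1*(-77))*0 = 0 + (-29 + 77)*0 = 0 + 48*0 = 0 + 0 = 0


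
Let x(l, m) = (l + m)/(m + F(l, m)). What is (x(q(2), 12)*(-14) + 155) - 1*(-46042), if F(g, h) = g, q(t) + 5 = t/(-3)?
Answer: 46183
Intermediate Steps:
q(t) = -5 - t/3 (q(t) = -5 + t/(-3) = -5 + t*(-1/3) = -5 - t/3)
x(l, m) = 1 (x(l, m) = (l + m)/(m + l) = (l + m)/(l + m) = 1)
(x(q(2), 12)*(-14) + 155) - 1*(-46042) = (1*(-14) + 155) - 1*(-46042) = (-14 + 155) + 46042 = 141 + 46042 = 46183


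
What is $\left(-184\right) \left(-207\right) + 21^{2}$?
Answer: $38529$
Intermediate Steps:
$\left(-184\right) \left(-207\right) + 21^{2} = 38088 + 441 = 38529$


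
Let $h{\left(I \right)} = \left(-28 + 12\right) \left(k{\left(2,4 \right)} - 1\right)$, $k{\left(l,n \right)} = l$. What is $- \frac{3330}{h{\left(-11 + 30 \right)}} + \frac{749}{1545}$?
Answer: $\frac{2578417}{12360} \approx 208.61$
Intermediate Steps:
$h{\left(I \right)} = -16$ ($h{\left(I \right)} = \left(-28 + 12\right) \left(2 - 1\right) = \left(-16\right) 1 = -16$)
$- \frac{3330}{h{\left(-11 + 30 \right)}} + \frac{749}{1545} = - \frac{3330}{-16} + \frac{749}{1545} = \left(-3330\right) \left(- \frac{1}{16}\right) + 749 \cdot \frac{1}{1545} = \frac{1665}{8} + \frac{749}{1545} = \frac{2578417}{12360}$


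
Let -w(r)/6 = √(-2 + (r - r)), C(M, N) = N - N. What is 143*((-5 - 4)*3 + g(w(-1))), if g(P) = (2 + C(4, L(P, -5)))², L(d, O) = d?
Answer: -3289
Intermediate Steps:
C(M, N) = 0
w(r) = -6*I*√2 (w(r) = -6*√(-2 + (r - r)) = -6*√(-2 + 0) = -6*I*√2)
g(P) = 4 (g(P) = (2 + 0)² = 2² = 4)
143*((-5 - 4)*3 + g(w(-1))) = 143*((-5 - 4)*3 + 4) = 143*(-9*3 + 4) = 143*(-27 + 4) = 143*(-23) = -3289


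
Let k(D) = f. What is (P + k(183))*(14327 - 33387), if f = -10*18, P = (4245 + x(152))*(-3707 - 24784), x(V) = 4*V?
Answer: 2635369077180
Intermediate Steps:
P = -138266823 (P = (4245 + 4*152)*(-3707 - 24784) = (4245 + 608)*(-28491) = 4853*(-28491) = -138266823)
f = -180
k(D) = -180
(P + k(183))*(14327 - 33387) = (-138266823 - 180)*(14327 - 33387) = -138267003*(-19060) = 2635369077180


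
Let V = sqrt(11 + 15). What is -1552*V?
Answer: -1552*sqrt(26) ≈ -7913.7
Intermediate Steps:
V = sqrt(26) ≈ 5.0990
-1552*V = -1552*sqrt(26)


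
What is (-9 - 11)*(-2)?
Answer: 40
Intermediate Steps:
(-9 - 11)*(-2) = -20*(-2) = 40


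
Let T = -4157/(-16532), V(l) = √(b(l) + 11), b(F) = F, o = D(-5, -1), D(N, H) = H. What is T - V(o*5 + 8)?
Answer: 4157/16532 - √14 ≈ -3.4902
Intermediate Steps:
o = -1
V(l) = √(11 + l) (V(l) = √(l + 11) = √(11 + l))
T = 4157/16532 (T = -4157*(-1/16532) = 4157/16532 ≈ 0.25145)
T - V(o*5 + 8) = 4157/16532 - √(11 + (-1*5 + 8)) = 4157/16532 - √(11 + (-5 + 8)) = 4157/16532 - √(11 + 3) = 4157/16532 - √14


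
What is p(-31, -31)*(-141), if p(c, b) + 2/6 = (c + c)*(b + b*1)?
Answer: -541957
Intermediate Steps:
p(c, b) = -⅓ + 4*b*c (p(c, b) = -⅓ + (c + c)*(b + b*1) = -⅓ + (2*c)*(b + b) = -⅓ + (2*c)*(2*b) = -⅓ + 4*b*c)
p(-31, -31)*(-141) = (-⅓ + 4*(-31)*(-31))*(-141) = (-⅓ + 3844)*(-141) = (11531/3)*(-141) = -541957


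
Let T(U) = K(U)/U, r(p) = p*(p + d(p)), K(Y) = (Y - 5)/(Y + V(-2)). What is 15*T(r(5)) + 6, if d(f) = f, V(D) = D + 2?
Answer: 627/100 ≈ 6.2700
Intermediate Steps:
V(D) = 2 + D
K(Y) = (-5 + Y)/Y (K(Y) = (Y - 5)/(Y + (2 - 2)) = (-5 + Y)/(Y + 0) = (-5 + Y)/Y)
r(p) = 2*p² (r(p) = p*(p + p) = p*(2*p) = 2*p²)
T(U) = (-5 + U)/U² (T(U) = ((-5 + U)/U)/U = (-5 + U)/U²)
15*T(r(5)) + 6 = 15*((-5 + 2*5²)/(2*5²)²) + 6 = 15*((-5 + 2*25)/(2*25)²) + 6 = 15*((-5 + 50)/50²) + 6 = 15*((1/2500)*45) + 6 = 15*(9/500) + 6 = 27/100 + 6 = 627/100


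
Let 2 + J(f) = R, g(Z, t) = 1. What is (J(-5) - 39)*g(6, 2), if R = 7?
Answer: -34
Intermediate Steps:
J(f) = 5 (J(f) = -2 + 7 = 5)
(J(-5) - 39)*g(6, 2) = (5 - 39)*1 = -34*1 = -34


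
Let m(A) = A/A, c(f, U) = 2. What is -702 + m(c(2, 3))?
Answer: -701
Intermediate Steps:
m(A) = 1
-702 + m(c(2, 3)) = -702 + 1 = -701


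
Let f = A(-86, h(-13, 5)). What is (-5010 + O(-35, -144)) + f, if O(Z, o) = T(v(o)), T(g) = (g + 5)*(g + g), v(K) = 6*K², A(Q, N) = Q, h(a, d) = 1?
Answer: 30959921176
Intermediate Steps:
f = -86
T(g) = 2*g*(5 + g) (T(g) = (5 + g)*(2*g) = 2*g*(5 + g))
O(Z, o) = 12*o²*(5 + 6*o²) (O(Z, o) = 2*(6*o²)*(5 + 6*o²) = 12*o²*(5 + 6*o²))
(-5010 + O(-35, -144)) + f = (-5010 + (-144)²*(60 + 72*(-144)²)) - 86 = (-5010 + 20736*(60 + 72*20736)) - 86 = (-5010 + 20736*(60 + 1492992)) - 86 = (-5010 + 20736*1493052) - 86 = (-5010 + 30959926272) - 86 = 30959921262 - 86 = 30959921176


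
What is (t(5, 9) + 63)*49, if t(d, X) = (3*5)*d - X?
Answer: 6321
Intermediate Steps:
t(d, X) = -X + 15*d (t(d, X) = 15*d - X = -X + 15*d)
(t(5, 9) + 63)*49 = ((-1*9 + 15*5) + 63)*49 = ((-9 + 75) + 63)*49 = (66 + 63)*49 = 129*49 = 6321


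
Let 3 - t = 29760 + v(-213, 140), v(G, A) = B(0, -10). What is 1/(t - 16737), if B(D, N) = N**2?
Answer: -1/46594 ≈ -2.1462e-5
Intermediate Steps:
v(G, A) = 100 (v(G, A) = (-10)**2 = 100)
t = -29857 (t = 3 - (29760 + 100) = 3 - 1*29860 = 3 - 29860 = -29857)
1/(t - 16737) = 1/(-29857 - 16737) = 1/(-46594) = -1/46594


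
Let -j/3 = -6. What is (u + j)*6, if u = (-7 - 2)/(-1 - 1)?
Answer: 135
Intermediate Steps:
j = 18 (j = -3*(-6) = 18)
u = 9/2 (u = -9/(-2) = -9*(-1/2) = 9/2 ≈ 4.5000)
(u + j)*6 = (9/2 + 18)*6 = (45/2)*6 = 135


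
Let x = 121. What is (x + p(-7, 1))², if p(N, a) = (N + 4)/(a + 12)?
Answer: 2464900/169 ≈ 14585.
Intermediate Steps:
p(N, a) = (4 + N)/(12 + a)
(x + p(-7, 1))² = (121 + (4 - 7)/(12 + 1))² = (121 - 3/13)² = (1570/13)² = 2464900/169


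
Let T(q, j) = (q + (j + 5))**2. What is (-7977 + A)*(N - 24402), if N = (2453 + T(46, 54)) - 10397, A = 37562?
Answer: -630781785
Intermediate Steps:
T(q, j) = (5 + j + q)**2 (T(q, j) = (q + (5 + j))**2 = (5 + j + q)**2)
N = 3081 (N = (2453 + (5 + 54 + 46)**2) - 10397 = (2453 + 105**2) - 10397 = (2453 + 11025) - 10397 = 13478 - 10397 = 3081)
(-7977 + A)*(N - 24402) = (-7977 + 37562)*(3081 - 24402) = 29585*(-21321) = -630781785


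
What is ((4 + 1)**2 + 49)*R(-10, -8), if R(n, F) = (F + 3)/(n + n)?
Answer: 37/2 ≈ 18.500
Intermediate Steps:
R(n, F) = (3 + F)/(2*n) (R(n, F) = (3 + F)/((2*n)) = (3 + F)*(1/(2*n)) = (3 + F)/(2*n))
((4 + 1)**2 + 49)*R(-10, -8) = ((4 + 1)**2 + 49)*((1/2)*(3 - 8)/(-10)) = (5**2 + 49)*((1/2)*(-1/10)*(-5)) = (25 + 49)*(1/4) = 74*(1/4) = 37/2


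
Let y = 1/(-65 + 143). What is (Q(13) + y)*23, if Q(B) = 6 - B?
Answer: -12535/78 ≈ -160.71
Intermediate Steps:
y = 1/78 ≈ 0.012821
(Q(13) + y)*23 = ((6 - 1*13) + 1/78)*23 = ((6 - 13) + 1/78)*23 = (-7 + 1/78)*23 = -545/78*23 = -12535/78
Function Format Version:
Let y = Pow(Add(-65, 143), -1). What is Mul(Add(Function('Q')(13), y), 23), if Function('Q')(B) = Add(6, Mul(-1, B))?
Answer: Rational(-12535, 78) ≈ -160.71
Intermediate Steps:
y = Rational(1, 78) (y = Pow(78, -1) = Rational(1, 78) ≈ 0.012821)
Mul(Add(Function('Q')(13), y), 23) = Mul(Add(Add(6, Mul(-1, 13)), Rational(1, 78)), 23) = Mul(Add(Add(6, -13), Rational(1, 78)), 23) = Mul(Add(-7, Rational(1, 78)), 23) = Mul(Rational(-545, 78), 23) = Rational(-12535, 78)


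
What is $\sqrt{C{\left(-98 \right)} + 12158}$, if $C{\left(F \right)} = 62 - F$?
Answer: $\sqrt{12318} \approx 110.99$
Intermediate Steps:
$\sqrt{C{\left(-98 \right)} + 12158} = \sqrt{\left(62 - -98\right) + 12158} = \sqrt{\left(62 + 98\right) + 12158} = \sqrt{160 + 12158} = \sqrt{12318}$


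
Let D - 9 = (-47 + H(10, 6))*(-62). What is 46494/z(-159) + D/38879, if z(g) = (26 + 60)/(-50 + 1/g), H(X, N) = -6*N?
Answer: -2395412824576/88605241 ≈ -27035.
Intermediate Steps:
D = 5155 (D = 9 + (-47 - 6*6)*(-62) = 9 + (-47 - 36)*(-62) = 9 - 83*(-62) = 9 + 5146 = 5155)
z(g) = 86/(-50 + 1/g)
46494/z(-159) + D/38879 = 46494/((-86*(-159)/(-1 + 50*(-159)))) + 5155/38879 = 46494/((-86*(-159)/(-1 - 7950))) + 5155*(1/38879) = 46494/((-86*(-159)/(-7951))) + 5155/38879 = 46494/((-86*(-159)*(-1/7951))) + 5155/38879 = 46494/(-13674/7951) + 5155/38879 = 46494*(-7951/13674) + 5155/38879 = -61612299/2279 + 5155/38879 = -2395412824576/88605241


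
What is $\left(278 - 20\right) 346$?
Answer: $89268$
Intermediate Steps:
$\left(278 - 20\right) 346 = 258 \cdot 346 = 89268$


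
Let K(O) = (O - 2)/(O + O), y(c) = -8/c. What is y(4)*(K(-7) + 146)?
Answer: -2053/7 ≈ -293.29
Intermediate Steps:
K(O) = (-2 + O)/(2*O) (K(O) = (-2 + O)/((2*O)) = (-2 + O)*(1/(2*O)) = (-2 + O)/(2*O))
y(4)*(K(-7) + 146) = (-8/4)*((½)*(-2 - 7)/(-7) + 146) = (-8*¼)*((½)*(-⅐)*(-9) + 146) = -2*(9/14 + 146) = -2*2053/14 = -2053/7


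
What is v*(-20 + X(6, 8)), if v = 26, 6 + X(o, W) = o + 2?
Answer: -468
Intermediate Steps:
X(o, W) = -4 + o (X(o, W) = -6 + (o + 2) = -6 + (2 + o) = -4 + o)
v*(-20 + X(6, 8)) = 26*(-20 + (-4 + 6)) = 26*(-20 + 2) = 26*(-18) = -468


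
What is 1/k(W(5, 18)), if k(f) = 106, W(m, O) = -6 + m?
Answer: 1/106 ≈ 0.0094340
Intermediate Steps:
1/k(W(5, 18)) = 1/106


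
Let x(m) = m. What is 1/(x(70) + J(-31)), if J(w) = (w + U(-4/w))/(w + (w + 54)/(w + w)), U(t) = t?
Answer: 1945/138064 ≈ 0.014088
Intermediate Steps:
J(w) = (w - 4/w)/(w + (54 + w)/(2*w)) (J(w) = (w - 4/w)/(w + (w + 54)/(w + w)) = (w - 4/w)/(w + (54 + w)/((2*w))) = (w - 4/w)/(w + (54 + w)*(1/(2*w))) = (w - 4/w)/(w + (54 + w)/(2*w)))
1/(x(70) + J(-31)) = 1/(70 + 2*(-4 + (-31)**2)/(54 - 31 + 2*(-31)**2)) = 1/(70 + 2*(-4 + 961)/(54 - 31 + 2*961)) = 1/(70 + 2*957/(54 - 31 + 1922)) = 1/(70 + 2*957/1945) = 1/(70 + 2*(1/1945)*957) = 1/(70 + 1914/1945) = 1/(138064/1945) = 1945/138064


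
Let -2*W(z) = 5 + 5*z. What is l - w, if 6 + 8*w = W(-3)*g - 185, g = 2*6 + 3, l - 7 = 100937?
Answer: 201917/2 ≈ 1.0096e+5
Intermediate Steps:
l = 100944 (l = 7 + 100937 = 100944)
g = 15 (g = 12 + 3 = 15)
W(z) = -5/2 - 5*z/2 (W(z) = -(5 + 5*z)/2 = -5/2 - 5*z/2)
w = -29/2 (w = -¾ + ((-5/2 - 5/2*(-3))*15 - 185)/8 = -¾ + ((-5/2 + 15/2)*15 - 185)/8 = -¾ + (5*15 - 185)/8 = -¾ + (75 - 185)/8 = -¾ + (⅛)*(-110) = -¾ - 55/4 = -29/2 ≈ -14.500)
l - w = 100944 - 1*(-29/2) = 100944 + 29/2 = 201917/2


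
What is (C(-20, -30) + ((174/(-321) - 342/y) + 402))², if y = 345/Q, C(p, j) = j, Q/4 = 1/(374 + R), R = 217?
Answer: 810773043155161956/5876188087225 ≈ 1.3798e+5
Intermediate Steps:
Q = 4/591 (Q = 4/(374 + 217) = 4/591 ≈ 0.0067682)
y = 203895/4 (y = 345/(4/591) = 345*(591/4) = 203895/4 ≈ 50974.)
(C(-20, -30) + ((174/(-321) - 342/y) + 402))² = (-30 + ((174/(-321) - 342/203895/4) + 402))² = (-30 + ((174*(-1/321) - 342*4/203895) + 402))² = (-30 + ((-58/107 - 152/22655) + 402))² = (-30 + (-1330254/2424085 + 402))² = (-30 + 973151916/2424085)² = (900429366/2424085)² = 810773043155161956/5876188087225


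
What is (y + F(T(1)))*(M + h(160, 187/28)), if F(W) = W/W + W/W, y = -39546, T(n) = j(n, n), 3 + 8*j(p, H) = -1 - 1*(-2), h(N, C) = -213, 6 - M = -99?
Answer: 4270752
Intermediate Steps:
M = 105 (M = 6 - 1*(-99) = 6 + 99 = 105)
j(p, H) = -¼ (j(p, H) = -3/8 + (-1 - 1*(-2))/8 = -3/8 + (-1 + 2)/8 = -3/8 + (⅛)*1 = -3/8 + ⅛ = -¼)
T(n) = -¼
F(W) = 2 (F(W) = 1 + 1 = 2)
(y + F(T(1)))*(M + h(160, 187/28)) = (-39546 + 2)*(105 - 213) = -39544*(-108) = 4270752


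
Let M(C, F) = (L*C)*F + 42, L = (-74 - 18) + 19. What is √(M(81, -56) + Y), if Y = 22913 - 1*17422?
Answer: √336661 ≈ 580.22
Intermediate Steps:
L = -73 (L = -92 + 19 = -73)
M(C, F) = 42 - 73*C*F (M(C, F) = (-73*C)*F + 42 = -73*C*F + 42 = 42 - 73*C*F)
Y = 5491 (Y = 22913 - 17422 = 5491)
√(M(81, -56) + Y) = √((42 - 73*81*(-56)) + 5491) = √((42 + 331128) + 5491) = √(331170 + 5491) = √336661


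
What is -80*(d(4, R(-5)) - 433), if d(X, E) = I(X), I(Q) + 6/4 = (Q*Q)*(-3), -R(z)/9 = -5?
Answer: 38600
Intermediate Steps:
R(z) = 45 (R(z) = -9*(-5) = 45)
I(Q) = -3/2 - 3*Q**2 (I(Q) = -3/2 + (Q*Q)*(-3) = -3/2 + Q**2*(-3) = -3/2 - 3*Q**2)
d(X, E) = -3/2 - 3*X**2
-80*(d(4, R(-5)) - 433) = -80*((-3/2 - 3*4**2) - 433) = -80*((-3/2 - 3*16) - 433) = -80*((-3/2 - 48) - 433) = -80*(-99/2 - 433) = -80*(-965/2) = 38600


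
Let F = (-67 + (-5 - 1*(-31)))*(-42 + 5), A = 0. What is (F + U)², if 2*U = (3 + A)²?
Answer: 9259849/4 ≈ 2.3150e+6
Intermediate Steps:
F = 1517 (F = (-67 + (-5 + 31))*(-37) = (-67 + 26)*(-37) = -41*(-37) = 1517)
U = 9/2 (U = (3 + 0)²/2 = (½)*3² = (½)*9 = 9/2 ≈ 4.5000)
(F + U)² = (1517 + 9/2)² = (3043/2)² = 9259849/4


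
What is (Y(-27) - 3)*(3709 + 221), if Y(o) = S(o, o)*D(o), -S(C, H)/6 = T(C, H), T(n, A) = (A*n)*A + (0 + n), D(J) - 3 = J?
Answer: -11154294990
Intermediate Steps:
D(J) = 3 + J
T(n, A) = n + n*A**2 (T(n, A) = n*A**2 + n = n + n*A**2)
S(C, H) = -6*C*(1 + H**2)
Y(o) = -6*o*(1 + o**2)*(3 + o) (Y(o) = (-6*o*(1 + o**2))*(3 + o) = -6*o*(1 + o**2)*(3 + o))
(Y(-27) - 3)*(3709 + 221) = (-6*(-27)*(1 + (-27)**2)*(3 - 27) - 3)*(3709 + 221) = (-6*(-27)*(1 + 729)*(-24) - 3)*3930 = (-6*(-27)*730*(-24) - 3)*3930 = (-2838240 - 3)*3930 = -2838243*3930 = -11154294990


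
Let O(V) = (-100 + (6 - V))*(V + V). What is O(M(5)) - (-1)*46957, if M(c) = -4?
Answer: 47677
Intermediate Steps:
O(V) = 2*V*(-94 - V) (O(V) = (-94 - V)*(2*V) = 2*V*(-94 - V))
O(M(5)) - (-1)*46957 = -2*(-4)*(94 - 4) - (-1)*46957 = -2*(-4)*90 - 1*(-46957) = 720 + 46957 = 47677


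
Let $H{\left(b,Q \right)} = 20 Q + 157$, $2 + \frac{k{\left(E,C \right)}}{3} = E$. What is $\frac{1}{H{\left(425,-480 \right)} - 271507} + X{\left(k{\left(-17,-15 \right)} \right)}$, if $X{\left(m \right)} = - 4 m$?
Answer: $\frac{64056599}{280950} \approx 228.0$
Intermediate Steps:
$k{\left(E,C \right)} = -6 + 3 E$
$H{\left(b,Q \right)} = 157 + 20 Q$
$\frac{1}{H{\left(425,-480 \right)} - 271507} + X{\left(k{\left(-17,-15 \right)} \right)} = \frac{1}{\left(157 + 20 \left(-480\right)\right) - 271507} - 4 \left(-6 + 3 \left(-17\right)\right) = \frac{1}{\left(157 - 9600\right) - 271507} - 4 \left(-6 - 51\right) = \frac{1}{-9443 - 271507} - -228 = \frac{1}{-280950} + 228 = - \frac{1}{280950} + 228 = \frac{64056599}{280950}$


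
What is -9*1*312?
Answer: -2808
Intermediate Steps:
-9*1*312 = -9*312 = -2808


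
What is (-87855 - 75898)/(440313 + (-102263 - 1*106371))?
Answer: -163753/231679 ≈ -0.70681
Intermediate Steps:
(-87855 - 75898)/(440313 + (-102263 - 1*106371)) = -163753/(440313 + (-102263 - 106371)) = -163753/(440313 - 208634) = -163753/231679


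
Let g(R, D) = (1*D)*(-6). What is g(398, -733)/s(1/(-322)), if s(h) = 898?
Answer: 2199/449 ≈ 4.8976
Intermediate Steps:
g(R, D) = -6*D (g(R, D) = D*(-6) = -6*D)
g(398, -733)/s(1/(-322)) = -6*(-733)/898 = 4398*(1/898) = 2199/449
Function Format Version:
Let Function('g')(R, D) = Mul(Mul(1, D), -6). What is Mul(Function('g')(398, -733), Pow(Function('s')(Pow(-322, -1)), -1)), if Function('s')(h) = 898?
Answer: Rational(2199, 449) ≈ 4.8976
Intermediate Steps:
Function('g')(R, D) = Mul(-6, D) (Function('g')(R, D) = Mul(D, -6) = Mul(-6, D))
Mul(Function('g')(398, -733), Pow(Function('s')(Pow(-322, -1)), -1)) = Mul(Mul(-6, -733), Pow(898, -1)) = Mul(4398, Rational(1, 898)) = Rational(2199, 449)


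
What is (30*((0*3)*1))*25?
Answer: 0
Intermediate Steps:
(30*((0*3)*1))*25 = (30*(0*1))*25 = (30*0)*25 = 0*25 = 0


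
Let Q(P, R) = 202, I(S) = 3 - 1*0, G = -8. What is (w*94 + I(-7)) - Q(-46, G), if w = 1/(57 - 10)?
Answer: -197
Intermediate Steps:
w = 1/47 ≈ 0.021277
I(S) = 3 (I(S) = 3 + 0 = 3)
(w*94 + I(-7)) - Q(-46, G) = ((1/47)*94 + 3) - 1*202 = (2 + 3) - 202 = 5 - 202 = -197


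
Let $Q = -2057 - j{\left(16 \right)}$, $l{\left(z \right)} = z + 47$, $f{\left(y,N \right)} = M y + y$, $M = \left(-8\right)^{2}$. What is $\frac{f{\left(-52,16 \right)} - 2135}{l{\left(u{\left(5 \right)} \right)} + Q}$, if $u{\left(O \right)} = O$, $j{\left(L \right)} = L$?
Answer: $\frac{5515}{2021} \approx 2.7288$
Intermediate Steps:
$M = 64$
$f{\left(y,N \right)} = 65 y$ ($f{\left(y,N \right)} = 64 y + y = 65 y$)
$l{\left(z \right)} = 47 + z$
$Q = -2073$ ($Q = -2057 - 16 = -2073$)
$\frac{f{\left(-52,16 \right)} - 2135}{l{\left(u{\left(5 \right)} \right)} + Q} = \frac{65 \left(-52\right) - 2135}{\left(47 + 5\right) - 2073} = \frac{-3380 - 2135}{52 - 2073} = - \frac{5515}{-2021} = \left(-5515\right) \left(- \frac{1}{2021}\right) = \frac{5515}{2021}$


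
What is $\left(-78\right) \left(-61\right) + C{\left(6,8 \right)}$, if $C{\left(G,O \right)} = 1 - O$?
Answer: $4751$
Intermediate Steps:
$\left(-78\right) \left(-61\right) + C{\left(6,8 \right)} = \left(-78\right) \left(-61\right) + \left(1 - 8\right) = 4758 + \left(1 - 8\right) = 4758 - 7 = 4751$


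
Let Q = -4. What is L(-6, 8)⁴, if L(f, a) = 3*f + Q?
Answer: 234256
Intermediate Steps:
L(f, a) = -4 + 3*f (L(f, a) = 3*f - 4 = -4 + 3*f)
L(-6, 8)⁴ = (-4 + 3*(-6))⁴ = (-4 - 18)⁴ = (-22)⁴ = 234256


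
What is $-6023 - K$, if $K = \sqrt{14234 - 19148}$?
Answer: $-6023 - 3 i \sqrt{546} \approx -6023.0 - 70.1 i$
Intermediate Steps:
$K = 3 i \sqrt{546}$ ($K = \sqrt{-4914} = 3 i \sqrt{546} \approx 70.1 i$)
$-6023 - K = -6023 - 3 i \sqrt{546}$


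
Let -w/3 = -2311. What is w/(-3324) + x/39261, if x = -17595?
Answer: -1597499/630452 ≈ -2.5339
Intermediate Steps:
w = 6933 (w = -3*(-2311) = 6933)
w/(-3324) + x/39261 = 6933/(-3324) - 17595/39261 = 6933*(-1/3324) - 17595*1/39261 = -2311/1108 - 255/569 = -1597499/630452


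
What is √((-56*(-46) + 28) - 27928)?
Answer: 2*I*√6331 ≈ 159.14*I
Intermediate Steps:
√((-56*(-46) + 28) - 27928) = √((2576 + 28) - 27928) = √(2604 - 27928) = √(-25324) = 2*I*√6331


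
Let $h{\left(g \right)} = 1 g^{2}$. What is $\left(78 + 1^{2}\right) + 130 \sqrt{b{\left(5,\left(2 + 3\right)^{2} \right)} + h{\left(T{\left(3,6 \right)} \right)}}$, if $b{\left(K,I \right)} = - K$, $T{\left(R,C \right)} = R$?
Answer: $339$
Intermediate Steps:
$h{\left(g \right)} = g^{2}$
$\left(78 + 1^{2}\right) + 130 \sqrt{b{\left(5,\left(2 + 3\right)^{2} \right)} + h{\left(T{\left(3,6 \right)} \right)}} = \left(78 + 1^{2}\right) + 130 \sqrt{\left(-1\right) 5 + 3^{2}} = \left(78 + 1\right) + 130 \sqrt{-5 + 9} = 79 + 130 \sqrt{4} = 79 + 130 \cdot 2 = 79 + 260 = 339$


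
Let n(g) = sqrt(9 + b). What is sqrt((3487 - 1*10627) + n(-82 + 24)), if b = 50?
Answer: sqrt(-7140 + sqrt(59)) ≈ 84.453*I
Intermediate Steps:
n(g) = sqrt(59) (n(g) = sqrt(9 + 50) = sqrt(59))
sqrt((3487 - 1*10627) + n(-82 + 24)) = sqrt((3487 - 1*10627) + sqrt(59)) = sqrt((3487 - 10627) + sqrt(59)) = sqrt(-7140 + sqrt(59))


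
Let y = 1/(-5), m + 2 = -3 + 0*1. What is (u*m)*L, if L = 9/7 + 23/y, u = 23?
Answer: 91540/7 ≈ 13077.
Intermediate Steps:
m = -5 (m = -2 + (-3 + 0*1) = -2 + (-3 + 0) = -2 - 3 = -5)
y = -⅕ ≈ -0.20000
L = -796/7 (L = 9/7 + 23/(-⅕) = 9*(⅐) + 23*(-5) = 9/7 - 115 = -796/7 ≈ -113.71)
(u*m)*L = (23*(-5))*(-796/7) = -115*(-796/7) = 91540/7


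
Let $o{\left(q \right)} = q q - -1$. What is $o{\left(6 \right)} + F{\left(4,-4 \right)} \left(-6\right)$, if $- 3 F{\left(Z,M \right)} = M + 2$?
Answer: $33$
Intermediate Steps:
$F{\left(Z,M \right)} = - \frac{2}{3} - \frac{M}{3}$ ($F{\left(Z,M \right)} = - \frac{M + 2}{3} = - \frac{2 + M}{3} = - \frac{2}{3} - \frac{M}{3}$)
$o{\left(q \right)} = 1 + q^{2}$ ($o{\left(q \right)} = q^{2} + 1 = 1 + q^{2}$)
$o{\left(6 \right)} + F{\left(4,-4 \right)} \left(-6\right) = \left(1 + 6^{2}\right) + \left(- \frac{2}{3} - - \frac{4}{3}\right) \left(-6\right) = \left(1 + 36\right) + \left(- \frac{2}{3} + \frac{4}{3}\right) \left(-6\right) = 37 + \frac{2}{3} \left(-6\right) = 37 - 4 = 33$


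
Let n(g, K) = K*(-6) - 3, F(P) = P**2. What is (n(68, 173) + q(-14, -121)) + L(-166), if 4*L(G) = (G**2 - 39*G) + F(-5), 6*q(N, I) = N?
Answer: 89645/12 ≈ 7470.4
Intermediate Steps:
q(N, I) = N/6
n(g, K) = -3 - 6*K (n(g, K) = -6*K - 3 = -3 - 6*K)
L(G) = 25/4 - 39*G/4 + G**2/4 (L(G) = ((G**2 - 39*G) + (-5)**2)/4 = ((G**2 - 39*G) + 25)/4 = (25 + G**2 - 39*G)/4 = 25/4 - 39*G/4 + G**2/4)
(n(68, 173) + q(-14, -121)) + L(-166) = ((-3 - 6*173) + (1/6)*(-14)) + (25/4 - 39/4*(-166) + (1/4)*(-166)**2) = ((-3 - 1038) - 7/3) + (25/4 + 3237/2 + (1/4)*27556) = (-1041 - 7/3) + (25/4 + 3237/2 + 6889) = -3130/3 + 34055/4 = 89645/12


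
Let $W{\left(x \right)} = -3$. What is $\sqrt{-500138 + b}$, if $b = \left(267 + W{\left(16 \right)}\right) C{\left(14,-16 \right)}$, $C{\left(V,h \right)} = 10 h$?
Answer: $i \sqrt{542378} \approx 736.46 i$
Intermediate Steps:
$b = -42240$ ($b = \left(267 - 3\right) 10 \left(-16\right) = 264 \left(-160\right) = -42240$)
$\sqrt{-500138 + b} = \sqrt{-500138 - 42240} = \sqrt{-542378} = i \sqrt{542378}$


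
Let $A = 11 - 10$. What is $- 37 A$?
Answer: $-37$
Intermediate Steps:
$A = 1$ ($A = 11 - 10 = 1$)
$- 37 A = \left(-37\right) 1 = -37$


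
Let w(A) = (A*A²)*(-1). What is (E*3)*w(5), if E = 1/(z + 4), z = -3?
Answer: -375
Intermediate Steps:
w(A) = -A³ (w(A) = A³*(-1) = -A³)
E = 1 (E = 1/(-3 + 4) = 1/1 = 1)
(E*3)*w(5) = (1*3)*(-1*5³) = 3*(-1*125) = 3*(-125) = -375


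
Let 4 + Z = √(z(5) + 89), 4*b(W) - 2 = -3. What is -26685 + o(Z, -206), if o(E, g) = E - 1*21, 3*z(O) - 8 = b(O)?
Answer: -26710 + √3297/6 ≈ -26700.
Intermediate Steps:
b(W) = -¼ (b(W) = ½ + (¼)*(-3) = ½ - ¾ = -¼)
z(O) = 31/12 (z(O) = 8/3 + (⅓)*(-¼) = 8/3 - 1/12 = 31/12)
Z = -4 + √3297/6 (Z = -4 + √(31/12 + 89) = -4 + √(1099/12) = -4 + √3297/6 ≈ 5.5699)
o(E, g) = -21 + E (o(E, g) = E - 21 = -21 + E)
-26685 + o(Z, -206) = -26685 + (-21 + (-4 + √3297/6)) = -26685 + (-25 + √3297/6) = -26710 + √3297/6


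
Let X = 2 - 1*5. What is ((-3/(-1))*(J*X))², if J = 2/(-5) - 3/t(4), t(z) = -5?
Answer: 81/25 ≈ 3.2400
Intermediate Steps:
X = -3 (X = 2 - 5 = -3)
J = ⅕ (J = 2/(-5) - 3/(-5) = 2*(-⅕) - 3*(-⅕) = -⅖ + ⅗ = ⅕ ≈ 0.20000)
((-3/(-1))*(J*X))² = ((-3/(-1))*((⅕)*(-3)))² = (-3*(-1)*(-⅗))² = (3*(-⅗))² = (-9/5)² = 81/25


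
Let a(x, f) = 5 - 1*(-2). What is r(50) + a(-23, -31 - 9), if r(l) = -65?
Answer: -58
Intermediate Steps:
a(x, f) = 7 (a(x, f) = 5 + 2 = 7)
r(50) + a(-23, -31 - 9) = -65 + 7 = -58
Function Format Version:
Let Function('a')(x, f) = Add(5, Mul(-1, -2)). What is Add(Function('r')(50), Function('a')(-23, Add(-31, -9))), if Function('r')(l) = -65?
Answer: -58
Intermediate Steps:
Function('a')(x, f) = 7 (Function('a')(x, f) = Add(5, 2) = 7)
Add(Function('r')(50), Function('a')(-23, Add(-31, -9))) = Add(-65, 7) = -58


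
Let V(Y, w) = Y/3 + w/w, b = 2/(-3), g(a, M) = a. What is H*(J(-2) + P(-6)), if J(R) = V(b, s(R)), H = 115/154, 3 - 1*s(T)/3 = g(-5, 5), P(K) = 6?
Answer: 7015/1386 ≈ 5.0613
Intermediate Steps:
s(T) = 24 (s(T) = 9 - 3*(-5) = 9 + 15 = 24)
b = -2/3 (b = 2*(-1/3) = -2/3 ≈ -0.66667)
H = 115/154 (H = 115*(1/154) = 115/154 ≈ 0.74675)
V(Y, w) = 1 + Y/3 (V(Y, w) = Y*(1/3) + 1 = Y/3 + 1 = 1 + Y/3)
J(R) = 7/9 (J(R) = 1 + (1/3)*(-2/3) = 1 - 2/9 = 7/9)
H*(J(-2) + P(-6)) = 115*(7/9 + 6)/154 = (115/154)*(61/9) = 7015/1386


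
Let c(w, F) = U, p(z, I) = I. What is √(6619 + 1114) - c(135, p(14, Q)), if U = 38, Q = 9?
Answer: -38 + √7733 ≈ 49.938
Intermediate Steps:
c(w, F) = 38
√(6619 + 1114) - c(135, p(14, Q)) = √(6619 + 1114) - 1*38 = √7733 - 38 = -38 + √7733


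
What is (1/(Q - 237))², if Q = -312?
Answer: 1/301401 ≈ 3.3178e-6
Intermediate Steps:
(1/(Q - 237))² = (1/(-312 - 237))² = (1/(-549))² = (-1/549)² = 1/301401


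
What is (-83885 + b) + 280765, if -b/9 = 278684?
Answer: -2311276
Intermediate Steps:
b = -2508156 (b = -9*278684 = -2508156)
(-83885 + b) + 280765 = (-83885 - 2508156) + 280765 = -2592041 + 280765 = -2311276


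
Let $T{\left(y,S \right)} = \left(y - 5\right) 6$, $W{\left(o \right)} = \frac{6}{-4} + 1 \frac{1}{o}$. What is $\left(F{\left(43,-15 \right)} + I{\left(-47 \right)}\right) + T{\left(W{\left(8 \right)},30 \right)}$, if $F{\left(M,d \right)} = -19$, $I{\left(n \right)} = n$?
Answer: $- \frac{417}{4} \approx -104.25$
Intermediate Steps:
$W{\left(o \right)} = - \frac{3}{2} + \frac{1}{o}$ ($W{\left(o \right)} = 6 \left(- \frac{1}{4}\right) + \frac{1}{o} = - \frac{3}{2} + \frac{1}{o}$)
$T{\left(y,S \right)} = -30 + 6 y$ ($T{\left(y,S \right)} = \left(-5 + y\right) 6 = -30 + 6 y$)
$\left(F{\left(43,-15 \right)} + I{\left(-47 \right)}\right) + T{\left(W{\left(8 \right)},30 \right)} = \left(-19 - 47\right) - \left(30 - 6 \left(- \frac{3}{2} + \frac{1}{8}\right)\right) = -66 - \left(30 - 6 \left(- \frac{3}{2} + \frac{1}{8}\right)\right) = -66 + \left(-30 + 6 \left(- \frac{11}{8}\right)\right) = -66 - \frac{153}{4} = - \frac{417}{4}$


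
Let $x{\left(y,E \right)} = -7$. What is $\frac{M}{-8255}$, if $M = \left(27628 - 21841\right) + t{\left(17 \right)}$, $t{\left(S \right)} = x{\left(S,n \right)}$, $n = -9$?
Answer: $- \frac{1156}{1651} \approx -0.70018$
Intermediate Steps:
$t{\left(S \right)} = -7$
$M = 5780$ ($M = \left(27628 - 21841\right) - 7 = 5787 - 7 = 5780$)
$\frac{M}{-8255} = \frac{5780}{-8255} = 5780 \left(- \frac{1}{8255}\right) = - \frac{1156}{1651}$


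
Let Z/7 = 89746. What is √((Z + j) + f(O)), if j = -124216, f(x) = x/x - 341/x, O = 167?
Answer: 6*√390449841/167 ≈ 709.93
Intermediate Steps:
Z = 628222 (Z = 7*89746 = 628222)
f(x) = 1 - 341/x
√((Z + j) + f(O)) = √((628222 - 124216) + (-341 + 167)/167) = √(504006 + (1/167)*(-174)) = √(504006 - 174/167) = √(84168828/167) = 6*√390449841/167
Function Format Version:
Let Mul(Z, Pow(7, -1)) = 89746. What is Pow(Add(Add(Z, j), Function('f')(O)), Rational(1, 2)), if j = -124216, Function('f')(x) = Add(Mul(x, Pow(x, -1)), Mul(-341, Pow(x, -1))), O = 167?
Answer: Mul(Rational(6, 167), Pow(390449841, Rational(1, 2))) ≈ 709.93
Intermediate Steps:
Z = 628222 (Z = Mul(7, 89746) = 628222)
Function('f')(x) = Add(1, Mul(-341, Pow(x, -1)))
Pow(Add(Add(Z, j), Function('f')(O)), Rational(1, 2)) = Pow(Add(Add(628222, -124216), Mul(Pow(167, -1), Add(-341, 167))), Rational(1, 2)) = Pow(Add(504006, Mul(Rational(1, 167), -174)), Rational(1, 2)) = Pow(Add(504006, Rational(-174, 167)), Rational(1, 2)) = Pow(Rational(84168828, 167), Rational(1, 2)) = Mul(Rational(6, 167), Pow(390449841, Rational(1, 2)))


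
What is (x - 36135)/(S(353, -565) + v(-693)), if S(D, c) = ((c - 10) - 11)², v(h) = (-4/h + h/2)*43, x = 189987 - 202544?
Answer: -67487112/455296493 ≈ -0.14823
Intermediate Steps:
x = -12557
v(h) = -172/h + 43*h/2 (v(h) = (-4/h + h*(½))*43 = (-4/h + h/2)*43 = (h/2 - 4/h)*43 = -172/h + 43*h/2)
S(D, c) = (-21 + c)² (S(D, c) = ((-10 + c) - 11)² = (-21 + c)²)
(x - 36135)/(S(353, -565) + v(-693)) = (-12557 - 36135)/((-21 - 565)² + (-172/(-693) + (43/2)*(-693))) = -48692/((-586)² + (-172*(-1/693) - 29799/2)) = -48692/(343396 + (172/693 - 29799/2)) = -48692/(343396 - 20650363/1386) = -48692/455296493/1386 = -48692*1386/455296493 = -67487112/455296493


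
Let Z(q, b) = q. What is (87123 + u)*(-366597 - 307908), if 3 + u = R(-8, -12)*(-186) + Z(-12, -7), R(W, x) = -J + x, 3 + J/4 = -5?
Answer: -56245622940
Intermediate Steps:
J = -32 (J = -12 + 4*(-5) = -12 - 20 = -32)
R(W, x) = 32 + x (R(W, x) = -1*(-32) + x = 32 + x)
u = -3735 (u = -3 + ((32 - 12)*(-186) - 12) = -3 + (20*(-186) - 12) = -3 + (-3720 - 12) = -3 - 3732 = -3735)
(87123 + u)*(-366597 - 307908) = (87123 - 3735)*(-366597 - 307908) = 83388*(-674505) = -56245622940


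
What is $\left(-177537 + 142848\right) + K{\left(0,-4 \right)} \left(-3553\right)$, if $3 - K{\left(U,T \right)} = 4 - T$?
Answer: $-16924$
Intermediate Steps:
$K{\left(U,T \right)} = -1 + T$ ($K{\left(U,T \right)} = 3 - \left(4 - T\right) = 3 + \left(-4 + T\right) = -1 + T$)
$\left(-177537 + 142848\right) + K{\left(0,-4 \right)} \left(-3553\right) = \left(-177537 + 142848\right) + \left(-1 - 4\right) \left(-3553\right) = -34689 - -17765 = -34689 + 17765 = -16924$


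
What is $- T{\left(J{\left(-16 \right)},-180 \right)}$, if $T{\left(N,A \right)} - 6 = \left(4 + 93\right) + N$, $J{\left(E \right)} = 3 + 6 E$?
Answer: $-10$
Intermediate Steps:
$T{\left(N,A \right)} = 103 + N$ ($T{\left(N,A \right)} = 6 + \left(\left(4 + 93\right) + N\right) = 6 + \left(97 + N\right) = 103 + N$)
$- T{\left(J{\left(-16 \right)},-180 \right)} = - (103 + \left(3 + 6 \left(-16\right)\right)) = - (103 + \left(3 - 96\right)) = - (103 - 93) = \left(-1\right) 10 = -10$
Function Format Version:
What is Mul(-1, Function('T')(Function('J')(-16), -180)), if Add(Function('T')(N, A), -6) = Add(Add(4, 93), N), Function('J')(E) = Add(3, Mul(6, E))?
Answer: -10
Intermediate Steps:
Function('T')(N, A) = Add(103, N) (Function('T')(N, A) = Add(6, Add(Add(4, 93), N)) = Add(6, Add(97, N)) = Add(103, N))
Mul(-1, Function('T')(Function('J')(-16), -180)) = Mul(-1, Add(103, Add(3, Mul(6, -16)))) = Mul(-1, Add(103, Add(3, -96))) = Mul(-1, Add(103, -93)) = Mul(-1, 10) = -10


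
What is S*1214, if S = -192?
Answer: -233088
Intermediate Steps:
S*1214 = -192*1214 = -233088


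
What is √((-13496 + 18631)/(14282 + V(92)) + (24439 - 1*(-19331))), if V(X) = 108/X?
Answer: √4723731828494995/328513 ≈ 209.21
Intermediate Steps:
√((-13496 + 18631)/(14282 + V(92)) + (24439 - 1*(-19331))) = √((-13496 + 18631)/(14282 + 108/92) + (24439 - 1*(-19331))) = √(5135/(14282 + 108*(1/92)) + (24439 + 19331)) = √(5135/(14282 + 27/23) + 43770) = √(5135/(328513/23) + 43770) = √(5135*(23/328513) + 43770) = √(118105/328513 + 43770) = √(14379132115/328513) = √4723731828494995/328513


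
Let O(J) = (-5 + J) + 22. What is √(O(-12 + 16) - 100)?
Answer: I*√79 ≈ 8.8882*I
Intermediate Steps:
O(J) = 17 + J
√(O(-12 + 16) - 100) = √((17 + (-12 + 16)) - 100) = √((17 + 4) - 100) = √(21 - 100) = √(-79) = I*√79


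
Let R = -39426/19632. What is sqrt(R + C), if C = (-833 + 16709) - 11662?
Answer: 3*sqrt(1252597674)/1636 ≈ 64.900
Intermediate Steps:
R = -6571/3272 (R = -39426*1/19632 = -6571/3272 ≈ -2.0083)
C = 4214 (C = 15876 - 11662 = 4214)
sqrt(R + C) = sqrt(-6571/3272 + 4214) = sqrt(13781637/3272) = 3*sqrt(1252597674)/1636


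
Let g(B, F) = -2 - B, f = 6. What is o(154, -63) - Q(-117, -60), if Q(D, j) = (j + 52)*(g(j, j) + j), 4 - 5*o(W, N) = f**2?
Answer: -112/5 ≈ -22.400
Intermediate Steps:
o(W, N) = -32/5 (o(W, N) = 4/5 - 1/5*6**2 = 4/5 - 1/5*36 = 4/5 - 36/5 = -32/5)
Q(D, j) = -104 - 2*j (Q(D, j) = (j + 52)*((-2 - j) + j) = (52 + j)*(-2) = -104 - 2*j)
o(154, -63) - Q(-117, -60) = -32/5 - (-104 - 2*(-60)) = -32/5 - (-104 + 120) = -32/5 - 1*16 = -32/5 - 16 = -112/5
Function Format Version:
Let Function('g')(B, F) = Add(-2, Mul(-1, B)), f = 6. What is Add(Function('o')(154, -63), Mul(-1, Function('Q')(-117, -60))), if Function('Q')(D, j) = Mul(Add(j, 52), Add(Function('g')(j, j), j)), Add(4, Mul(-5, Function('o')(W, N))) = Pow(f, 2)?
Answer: Rational(-112, 5) ≈ -22.400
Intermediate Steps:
Function('o')(W, N) = Rational(-32, 5) (Function('o')(W, N) = Add(Rational(4, 5), Mul(Rational(-1, 5), Pow(6, 2))) = Add(Rational(4, 5), Mul(Rational(-1, 5), 36)) = Add(Rational(4, 5), Rational(-36, 5)) = Rational(-32, 5))
Function('Q')(D, j) = Add(-104, Mul(-2, j)) (Function('Q')(D, j) = Mul(Add(j, 52), Add(Add(-2, Mul(-1, j)), j)) = Mul(Add(52, j), -2) = Add(-104, Mul(-2, j)))
Add(Function('o')(154, -63), Mul(-1, Function('Q')(-117, -60))) = Add(Rational(-32, 5), Mul(-1, Add(-104, Mul(-2, -60)))) = Add(Rational(-32, 5), Mul(-1, Add(-104, 120))) = Add(Rational(-32, 5), Mul(-1, 16)) = Add(Rational(-32, 5), -16) = Rational(-112, 5)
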